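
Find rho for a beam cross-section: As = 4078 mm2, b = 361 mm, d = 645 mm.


rho = As / (b * d)
= 4078 / (361 * 645)
= 0.0175

0.0175


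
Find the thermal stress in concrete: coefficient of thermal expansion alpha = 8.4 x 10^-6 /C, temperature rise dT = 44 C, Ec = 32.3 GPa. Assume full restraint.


sigma = alpha * dT * Ec
= 8.4e-6 * 44 * 32.3 * 1000
= 11.938 MPa

11.938


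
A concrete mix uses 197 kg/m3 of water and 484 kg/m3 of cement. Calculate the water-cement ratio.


w/c = water / cement
w/c = 197 / 484 = 0.407

0.407


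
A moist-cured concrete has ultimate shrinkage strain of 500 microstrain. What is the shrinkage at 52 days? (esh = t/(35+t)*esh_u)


esh(52) = 52 / (35 + 52) * 500
= 52 / 87 * 500
= 298.9 microstrain

298.9


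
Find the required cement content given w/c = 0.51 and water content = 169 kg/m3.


Cement = water / (w/c)
= 169 / 0.51
= 331.4 kg/m3

331.4


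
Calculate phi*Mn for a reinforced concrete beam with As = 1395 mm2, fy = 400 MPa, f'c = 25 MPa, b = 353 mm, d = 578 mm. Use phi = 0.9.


a = As * fy / (0.85 * f'c * b)
= 1395 * 400 / (0.85 * 25 * 353)
= 74.3876 mm
Mn = As * fy * (d - a/2) / 10^6
= 301.7699 kN-m
phi*Mn = 0.9 * 301.7699 = 271.59 kN-m

271.59


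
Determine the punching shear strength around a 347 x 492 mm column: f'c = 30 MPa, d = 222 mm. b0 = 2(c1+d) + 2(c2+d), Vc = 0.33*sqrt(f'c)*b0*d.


b0 = 2*(347 + 222) + 2*(492 + 222) = 2566 mm
Vc = 0.33 * sqrt(30) * 2566 * 222 / 1000
= 1029.64 kN

1029.64


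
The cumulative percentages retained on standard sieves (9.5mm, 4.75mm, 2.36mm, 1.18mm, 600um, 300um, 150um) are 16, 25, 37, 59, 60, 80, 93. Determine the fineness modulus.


FM = sum(cumulative % retained) / 100
= 370 / 100
= 3.7

3.7


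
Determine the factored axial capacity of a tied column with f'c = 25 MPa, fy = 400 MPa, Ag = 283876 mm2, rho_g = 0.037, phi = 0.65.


Ast = rho * Ag = 0.037 * 283876 = 10503.412 mm2
phi*Pn = 0.65 * 0.80 * (0.85 * 25 * (283876 - 10503.412) + 400 * 10503.412) / 1000
= 5205.48 kN

5205.48


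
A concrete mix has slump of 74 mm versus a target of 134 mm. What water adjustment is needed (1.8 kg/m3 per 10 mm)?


Difference = 134 - 74 = 60 mm
Water adjustment = 60 * 1.8 / 10 = 10.8 kg/m3

10.8


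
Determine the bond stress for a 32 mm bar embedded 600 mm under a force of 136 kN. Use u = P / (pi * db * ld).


u = P / (pi * db * ld)
= 136 * 1000 / (pi * 32 * 600)
= 2.255 MPa

2.255


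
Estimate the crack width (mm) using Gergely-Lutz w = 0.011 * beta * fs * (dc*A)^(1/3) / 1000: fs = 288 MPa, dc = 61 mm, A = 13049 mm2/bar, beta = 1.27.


w = 0.011 * beta * fs * (dc * A)^(1/3) / 1000
= 0.011 * 1.27 * 288 * (61 * 13049)^(1/3) / 1000
= 0.373 mm

0.373


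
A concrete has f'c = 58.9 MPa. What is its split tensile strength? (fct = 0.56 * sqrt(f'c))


fct = 0.56 * sqrt(58.9)
= 0.56 * 7.675
= 4.298 MPa

4.298


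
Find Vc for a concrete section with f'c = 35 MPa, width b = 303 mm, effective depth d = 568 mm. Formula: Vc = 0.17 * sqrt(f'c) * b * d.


Vc = 0.17 * sqrt(35) * 303 * 568 / 1000
= 173.09 kN

173.09


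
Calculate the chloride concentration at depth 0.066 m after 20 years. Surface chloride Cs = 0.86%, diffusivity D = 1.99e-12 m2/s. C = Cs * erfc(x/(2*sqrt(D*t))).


t_seconds = 20 * 365.25 * 24 * 3600 = 631152000.0 s
arg = 0.066 / (2 * sqrt(1.99e-12 * 631152000.0))
= 0.9312
erfc(0.9312) = 0.1879
C = 0.86 * 0.1879 = 0.1616%

0.1616


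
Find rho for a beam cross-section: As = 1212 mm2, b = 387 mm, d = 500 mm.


rho = As / (b * d)
= 1212 / (387 * 500)
= 0.0063

0.0063


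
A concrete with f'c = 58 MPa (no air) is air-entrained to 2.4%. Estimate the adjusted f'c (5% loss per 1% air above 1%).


Strength loss = (2.4 - 1) * 5 = 7.0%
f'c = 58 * (1 - 7.0/100)
= 53.94 MPa

53.94


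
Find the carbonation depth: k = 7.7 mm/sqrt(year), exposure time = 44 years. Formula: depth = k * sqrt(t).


depth = k * sqrt(t)
= 7.7 * sqrt(44)
= 51.08 mm

51.08


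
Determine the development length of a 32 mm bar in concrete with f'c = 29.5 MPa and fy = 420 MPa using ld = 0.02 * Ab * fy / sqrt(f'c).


Ab = pi * 32^2 / 4 = 804.248 mm2
ld = 0.02 * 804.248 * 420 / sqrt(29.5)
= 1243.8 mm

1243.8


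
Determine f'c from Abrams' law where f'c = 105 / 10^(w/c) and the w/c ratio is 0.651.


f'c = 105 / 10^0.651
= 105 / 4.477
= 23.45 MPa

23.45


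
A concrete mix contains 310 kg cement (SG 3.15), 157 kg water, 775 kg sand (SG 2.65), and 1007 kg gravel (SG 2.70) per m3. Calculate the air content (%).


Vol cement = 310 / (3.15 * 1000) = 0.098413 m3
Vol water = 157 / 1000 = 0.157 m3
Vol sand = 775 / (2.65 * 1000) = 0.292453 m3
Vol gravel = 1007 / (2.70 * 1000) = 0.372963 m3
Total solid + water volume = 0.920828 m3
Air = (1 - 0.920828) * 100 = 7.92%

7.92


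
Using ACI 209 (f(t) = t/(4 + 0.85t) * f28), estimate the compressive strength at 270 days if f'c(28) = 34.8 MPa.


f(270) = 270 / (4 + 0.85 * 270) * 34.8
= 270 / 233.5 * 34.8
= 40.24 MPa

40.24


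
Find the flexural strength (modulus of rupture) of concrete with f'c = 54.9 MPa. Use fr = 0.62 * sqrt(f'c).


fr = 0.62 * sqrt(54.9)
= 4.594 MPa

4.594


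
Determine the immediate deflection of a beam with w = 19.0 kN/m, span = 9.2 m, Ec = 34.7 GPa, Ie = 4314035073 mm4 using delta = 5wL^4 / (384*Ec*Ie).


Convert: L = 9.2 m = 9200 mm, Ec = 34.7 GPa = 34700 MPa
delta = 5 * 19.0 * 9200^4 / (384 * 34700 * 4314035073)
= 11.84 mm

11.84


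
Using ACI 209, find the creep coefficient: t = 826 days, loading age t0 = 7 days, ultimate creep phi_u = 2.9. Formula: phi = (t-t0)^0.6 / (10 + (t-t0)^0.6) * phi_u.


dt = 826 - 7 = 819
phi = 819^0.6 / (10 + 819^0.6) * 2.9
= 2.46

2.46


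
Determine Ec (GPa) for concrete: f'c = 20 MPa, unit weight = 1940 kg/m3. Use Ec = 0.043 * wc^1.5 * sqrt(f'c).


Ec = 0.043 * 1940^1.5 * sqrt(20) / 1000
= 16.43 GPa

16.43


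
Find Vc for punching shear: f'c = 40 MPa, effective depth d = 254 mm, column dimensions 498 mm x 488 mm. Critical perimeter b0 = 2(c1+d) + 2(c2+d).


b0 = 2*(498 + 254) + 2*(488 + 254) = 2988 mm
Vc = 0.33 * sqrt(40) * 2988 * 254 / 1000
= 1584.01 kN

1584.01


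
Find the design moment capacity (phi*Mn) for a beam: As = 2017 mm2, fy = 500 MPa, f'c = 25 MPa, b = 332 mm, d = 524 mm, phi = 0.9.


a = As * fy / (0.85 * f'c * b)
= 2017 * 500 / (0.85 * 25 * 332)
= 142.9483 mm
Mn = As * fy * (d - a/2) / 10^6
= 456.3723 kN-m
phi*Mn = 0.9 * 456.3723 = 410.74 kN-m

410.74


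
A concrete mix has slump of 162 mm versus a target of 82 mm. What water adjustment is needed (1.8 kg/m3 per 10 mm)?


Difference = 82 - 162 = -80 mm
Water adjustment = -80 * 1.8 / 10 = -14.4 kg/m3

-14.4


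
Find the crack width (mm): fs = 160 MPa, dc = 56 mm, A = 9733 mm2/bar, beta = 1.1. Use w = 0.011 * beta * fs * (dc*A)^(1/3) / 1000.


w = 0.011 * beta * fs * (dc * A)^(1/3) / 1000
= 0.011 * 1.1 * 160 * (56 * 9733)^(1/3) / 1000
= 0.158 mm

0.158


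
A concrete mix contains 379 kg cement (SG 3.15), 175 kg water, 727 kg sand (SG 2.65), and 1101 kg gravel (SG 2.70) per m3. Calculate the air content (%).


Vol cement = 379 / (3.15 * 1000) = 0.120317 m3
Vol water = 175 / 1000 = 0.175 m3
Vol sand = 727 / (2.65 * 1000) = 0.27434 m3
Vol gravel = 1101 / (2.70 * 1000) = 0.407778 m3
Total solid + water volume = 0.977435 m3
Air = (1 - 0.977435) * 100 = 2.26%

2.26


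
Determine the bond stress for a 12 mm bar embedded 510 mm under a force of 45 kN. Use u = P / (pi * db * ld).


u = P / (pi * db * ld)
= 45 * 1000 / (pi * 12 * 510)
= 2.341 MPa

2.341


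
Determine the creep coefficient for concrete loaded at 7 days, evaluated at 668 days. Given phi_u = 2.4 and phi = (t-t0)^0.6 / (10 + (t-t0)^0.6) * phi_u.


dt = 668 - 7 = 661
phi = 661^0.6 / (10 + 661^0.6) * 2.4
= 1.995

1.995


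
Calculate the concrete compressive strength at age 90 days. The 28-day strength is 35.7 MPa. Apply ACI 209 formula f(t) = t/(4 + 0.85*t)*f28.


f(90) = 90 / (4 + 0.85 * 90) * 35.7
= 90 / 80.5 * 35.7
= 39.91 MPa

39.91


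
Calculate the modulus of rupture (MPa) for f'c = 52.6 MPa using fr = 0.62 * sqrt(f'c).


fr = 0.62 * sqrt(52.6)
= 4.497 MPa

4.497


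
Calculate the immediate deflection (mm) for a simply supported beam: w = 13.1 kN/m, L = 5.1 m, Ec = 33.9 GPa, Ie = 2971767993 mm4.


Convert: L = 5.1 m = 5100 mm, Ec = 33.9 GPa = 33900 MPa
delta = 5 * 13.1 * 5100^4 / (384 * 33900 * 2971767993)
= 1.15 mm

1.15


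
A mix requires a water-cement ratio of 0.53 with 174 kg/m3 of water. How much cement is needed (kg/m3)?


Cement = water / (w/c)
= 174 / 0.53
= 328.3 kg/m3

328.3


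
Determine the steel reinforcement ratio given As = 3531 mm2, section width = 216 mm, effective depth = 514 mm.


rho = As / (b * d)
= 3531 / (216 * 514)
= 0.0318

0.0318


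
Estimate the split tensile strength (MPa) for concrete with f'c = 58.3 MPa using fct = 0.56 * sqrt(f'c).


fct = 0.56 * sqrt(58.3)
= 0.56 * 7.635
= 4.276 MPa

4.276


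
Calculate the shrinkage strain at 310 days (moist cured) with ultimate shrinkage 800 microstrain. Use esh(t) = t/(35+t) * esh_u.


esh(310) = 310 / (35 + 310) * 800
= 310 / 345 * 800
= 718.8 microstrain

718.8


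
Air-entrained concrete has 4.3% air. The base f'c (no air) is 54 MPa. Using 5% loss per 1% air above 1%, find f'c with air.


Strength loss = (4.3 - 1) * 5 = 16.5%
f'c = 54 * (1 - 16.5/100)
= 45.09 MPa

45.09


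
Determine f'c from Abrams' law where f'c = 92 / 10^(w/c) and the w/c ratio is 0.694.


f'c = 92 / 10^0.694
= 92 / 4.943
= 18.61 MPa

18.61


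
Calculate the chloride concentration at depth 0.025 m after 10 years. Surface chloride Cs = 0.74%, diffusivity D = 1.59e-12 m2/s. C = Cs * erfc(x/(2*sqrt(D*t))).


t_seconds = 10 * 365.25 * 24 * 3600 = 315576000.0 s
arg = 0.025 / (2 * sqrt(1.59e-12 * 315576000.0))
= 0.558
erfc(0.558) = 0.43
C = 0.74 * 0.43 = 0.3182%

0.3182


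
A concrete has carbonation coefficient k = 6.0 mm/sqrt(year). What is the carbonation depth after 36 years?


depth = k * sqrt(t)
= 6.0 * sqrt(36)
= 36.0 mm

36.0


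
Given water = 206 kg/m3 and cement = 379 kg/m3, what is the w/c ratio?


w/c = water / cement
w/c = 206 / 379 = 0.544

0.544


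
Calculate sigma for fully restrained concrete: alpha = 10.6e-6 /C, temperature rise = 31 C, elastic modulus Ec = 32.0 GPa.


sigma = alpha * dT * Ec
= 10.6e-6 * 31 * 32.0 * 1000
= 10.515 MPa

10.515


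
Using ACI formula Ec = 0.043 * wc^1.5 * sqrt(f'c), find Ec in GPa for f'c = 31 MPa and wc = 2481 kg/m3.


Ec = 0.043 * 2481^1.5 * sqrt(31) / 1000
= 29.59 GPa

29.59


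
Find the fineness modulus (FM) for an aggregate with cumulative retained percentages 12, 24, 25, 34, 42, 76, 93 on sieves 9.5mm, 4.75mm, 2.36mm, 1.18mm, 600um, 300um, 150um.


FM = sum(cumulative % retained) / 100
= 306 / 100
= 3.06

3.06


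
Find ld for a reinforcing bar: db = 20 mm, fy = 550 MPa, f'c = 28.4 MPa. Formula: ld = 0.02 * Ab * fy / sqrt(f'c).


Ab = pi * 20^2 / 4 = 314.159 mm2
ld = 0.02 * 314.159 * 550 / sqrt(28.4)
= 648.5 mm

648.5


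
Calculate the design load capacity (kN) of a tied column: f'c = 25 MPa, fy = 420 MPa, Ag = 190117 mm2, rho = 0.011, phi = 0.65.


Ast = rho * Ag = 0.011 * 190117 = 2091.287 mm2
phi*Pn = 0.65 * 0.80 * (0.85 * 25 * (190117 - 2091.287) + 420 * 2091.287) / 1000
= 2534.42 kN

2534.42


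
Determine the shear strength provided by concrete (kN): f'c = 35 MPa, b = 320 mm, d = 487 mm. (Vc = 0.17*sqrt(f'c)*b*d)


Vc = 0.17 * sqrt(35) * 320 * 487 / 1000
= 156.73 kN

156.73


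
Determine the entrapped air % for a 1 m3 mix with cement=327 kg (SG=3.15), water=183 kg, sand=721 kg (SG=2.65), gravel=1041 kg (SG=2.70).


Vol cement = 327 / (3.15 * 1000) = 0.10381 m3
Vol water = 183 / 1000 = 0.183 m3
Vol sand = 721 / (2.65 * 1000) = 0.272075 m3
Vol gravel = 1041 / (2.70 * 1000) = 0.385556 m3
Total solid + water volume = 0.944441 m3
Air = (1 - 0.944441) * 100 = 5.56%

5.56


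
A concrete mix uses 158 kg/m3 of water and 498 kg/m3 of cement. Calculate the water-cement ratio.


w/c = water / cement
w/c = 158 / 498 = 0.317

0.317


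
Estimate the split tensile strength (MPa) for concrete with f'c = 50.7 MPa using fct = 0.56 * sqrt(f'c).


fct = 0.56 * sqrt(50.7)
= 0.56 * 7.12
= 3.987 MPa

3.987


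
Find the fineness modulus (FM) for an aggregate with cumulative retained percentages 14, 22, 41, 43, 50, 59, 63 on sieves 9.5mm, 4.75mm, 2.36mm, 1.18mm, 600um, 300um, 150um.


FM = sum(cumulative % retained) / 100
= 292 / 100
= 2.92

2.92


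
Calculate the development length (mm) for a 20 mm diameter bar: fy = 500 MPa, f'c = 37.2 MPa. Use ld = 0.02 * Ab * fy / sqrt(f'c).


Ab = pi * 20^2 / 4 = 314.159 mm2
ld = 0.02 * 314.159 * 500 / sqrt(37.2)
= 515.1 mm

515.1


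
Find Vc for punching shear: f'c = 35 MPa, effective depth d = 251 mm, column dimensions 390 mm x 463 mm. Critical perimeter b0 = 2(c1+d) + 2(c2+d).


b0 = 2*(390 + 251) + 2*(463 + 251) = 2710 mm
Vc = 0.33 * sqrt(35) * 2710 * 251 / 1000
= 1327.98 kN

1327.98


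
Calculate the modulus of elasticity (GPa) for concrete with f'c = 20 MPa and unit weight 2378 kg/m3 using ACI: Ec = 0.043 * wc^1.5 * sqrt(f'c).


Ec = 0.043 * 2378^1.5 * sqrt(20) / 1000
= 22.3 GPa

22.3


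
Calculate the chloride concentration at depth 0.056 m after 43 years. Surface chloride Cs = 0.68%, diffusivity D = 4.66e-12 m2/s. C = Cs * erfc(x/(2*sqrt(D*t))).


t_seconds = 43 * 365.25 * 24 * 3600 = 1356976800.0 s
arg = 0.056 / (2 * sqrt(4.66e-12 * 1356976800.0))
= 0.3521
erfc(0.3521) = 0.6185
C = 0.68 * 0.6185 = 0.4206%

0.4206


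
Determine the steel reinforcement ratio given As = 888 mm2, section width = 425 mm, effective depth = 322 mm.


rho = As / (b * d)
= 888 / (425 * 322)
= 0.0065

0.0065


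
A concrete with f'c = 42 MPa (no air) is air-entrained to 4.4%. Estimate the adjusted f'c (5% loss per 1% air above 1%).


Strength loss = (4.4 - 1) * 5 = 17.0%
f'c = 42 * (1 - 17.0/100)
= 34.86 MPa

34.86


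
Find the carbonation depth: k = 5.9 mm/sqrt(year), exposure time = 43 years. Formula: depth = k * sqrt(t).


depth = k * sqrt(t)
= 5.9 * sqrt(43)
= 38.69 mm

38.69


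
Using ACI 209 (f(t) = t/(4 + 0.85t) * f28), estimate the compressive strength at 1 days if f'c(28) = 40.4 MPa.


f(1) = 1 / (4 + 0.85 * 1) * 40.4
= 1 / 4.85 * 40.4
= 8.33 MPa

8.33


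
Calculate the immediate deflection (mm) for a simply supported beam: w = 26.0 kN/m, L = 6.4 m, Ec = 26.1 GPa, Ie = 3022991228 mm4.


Convert: L = 6.4 m = 6400 mm, Ec = 26.1 GPa = 26100 MPa
delta = 5 * 26.0 * 6400^4 / (384 * 26100 * 3022991228)
= 7.2 mm

7.2


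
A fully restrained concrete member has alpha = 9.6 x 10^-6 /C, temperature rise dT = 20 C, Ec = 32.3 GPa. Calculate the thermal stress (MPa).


sigma = alpha * dT * Ec
= 9.6e-6 * 20 * 32.3 * 1000
= 6.202 MPa

6.202


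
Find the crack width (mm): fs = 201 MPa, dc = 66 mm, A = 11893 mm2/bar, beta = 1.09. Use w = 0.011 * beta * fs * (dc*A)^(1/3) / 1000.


w = 0.011 * beta * fs * (dc * A)^(1/3) / 1000
= 0.011 * 1.09 * 201 * (66 * 11893)^(1/3) / 1000
= 0.222 mm

0.222


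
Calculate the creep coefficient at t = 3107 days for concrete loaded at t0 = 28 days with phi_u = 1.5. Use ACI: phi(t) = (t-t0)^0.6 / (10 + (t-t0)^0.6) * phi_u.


dt = 3107 - 28 = 3079
phi = 3079^0.6 / (10 + 3079^0.6) * 1.5
= 1.388

1.388


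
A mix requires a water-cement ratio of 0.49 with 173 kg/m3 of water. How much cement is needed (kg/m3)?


Cement = water / (w/c)
= 173 / 0.49
= 353.1 kg/m3

353.1


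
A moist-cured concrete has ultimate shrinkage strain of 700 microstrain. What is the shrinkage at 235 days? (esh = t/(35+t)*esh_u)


esh(235) = 235 / (35 + 235) * 700
= 235 / 270 * 700
= 609.3 microstrain

609.3


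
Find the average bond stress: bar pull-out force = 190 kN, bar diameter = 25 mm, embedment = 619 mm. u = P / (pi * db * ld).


u = P / (pi * db * ld)
= 190 * 1000 / (pi * 25 * 619)
= 3.908 MPa

3.908


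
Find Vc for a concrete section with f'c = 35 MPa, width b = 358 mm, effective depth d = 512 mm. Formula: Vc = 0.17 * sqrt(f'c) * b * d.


Vc = 0.17 * sqrt(35) * 358 * 512 / 1000
= 184.35 kN

184.35


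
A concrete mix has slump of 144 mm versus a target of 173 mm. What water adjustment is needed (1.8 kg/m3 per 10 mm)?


Difference = 173 - 144 = 29 mm
Water adjustment = 29 * 1.8 / 10 = 5.2 kg/m3

5.2


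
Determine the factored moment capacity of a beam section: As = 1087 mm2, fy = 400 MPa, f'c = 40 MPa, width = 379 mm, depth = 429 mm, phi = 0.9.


a = As * fy / (0.85 * f'c * b)
= 1087 * 400 / (0.85 * 40 * 379)
= 33.742 mm
Mn = As * fy * (d - a/2) / 10^6
= 179.1937 kN-m
phi*Mn = 0.9 * 179.1937 = 161.27 kN-m

161.27


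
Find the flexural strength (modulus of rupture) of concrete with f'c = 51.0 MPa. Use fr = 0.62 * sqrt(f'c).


fr = 0.62 * sqrt(51.0)
= 4.428 MPa

4.428


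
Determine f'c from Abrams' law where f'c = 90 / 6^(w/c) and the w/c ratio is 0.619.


f'c = 90 / 6^0.619
= 90 / 3.032
= 29.69 MPa

29.69


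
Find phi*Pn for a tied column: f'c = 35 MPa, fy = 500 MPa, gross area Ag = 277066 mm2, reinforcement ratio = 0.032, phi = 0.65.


Ast = rho * Ag = 0.032 * 277066 = 8866.112 mm2
phi*Pn = 0.65 * 0.80 * (0.85 * 35 * (277066 - 8866.112) + 500 * 8866.112) / 1000
= 6454.24 kN

6454.24


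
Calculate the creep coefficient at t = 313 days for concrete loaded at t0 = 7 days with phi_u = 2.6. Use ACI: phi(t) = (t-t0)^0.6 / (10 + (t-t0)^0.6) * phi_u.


dt = 313 - 7 = 306
phi = 306^0.6 / (10 + 306^0.6) * 2.6
= 1.966

1.966


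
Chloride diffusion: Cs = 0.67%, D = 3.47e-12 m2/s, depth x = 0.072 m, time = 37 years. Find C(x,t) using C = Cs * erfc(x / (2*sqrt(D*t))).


t_seconds = 37 * 365.25 * 24 * 3600 = 1167631200.0 s
arg = 0.072 / (2 * sqrt(3.47e-12 * 1167631200.0))
= 0.5656
erfc(0.5656) = 0.4238
C = 0.67 * 0.4238 = 0.284%

0.284


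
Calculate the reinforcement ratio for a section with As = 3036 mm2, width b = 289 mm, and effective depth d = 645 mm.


rho = As / (b * d)
= 3036 / (289 * 645)
= 0.0163

0.0163


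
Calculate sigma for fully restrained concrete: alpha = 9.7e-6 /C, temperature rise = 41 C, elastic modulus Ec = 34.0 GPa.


sigma = alpha * dT * Ec
= 9.7e-6 * 41 * 34.0 * 1000
= 13.522 MPa

13.522


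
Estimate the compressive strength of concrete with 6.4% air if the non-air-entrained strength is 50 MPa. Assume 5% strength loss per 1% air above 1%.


Strength loss = (6.4 - 1) * 5 = 27.0%
f'c = 50 * (1 - 27.0/100)
= 36.5 MPa

36.5


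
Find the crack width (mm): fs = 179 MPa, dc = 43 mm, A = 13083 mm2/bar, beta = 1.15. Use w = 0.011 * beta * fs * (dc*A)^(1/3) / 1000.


w = 0.011 * beta * fs * (dc * A)^(1/3) / 1000
= 0.011 * 1.15 * 179 * (43 * 13083)^(1/3) / 1000
= 0.187 mm

0.187


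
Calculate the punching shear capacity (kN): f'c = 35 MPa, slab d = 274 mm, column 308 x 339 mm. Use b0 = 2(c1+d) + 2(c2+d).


b0 = 2*(308 + 274) + 2*(339 + 274) = 2390 mm
Vc = 0.33 * sqrt(35) * 2390 * 274 / 1000
= 1278.49 kN

1278.49


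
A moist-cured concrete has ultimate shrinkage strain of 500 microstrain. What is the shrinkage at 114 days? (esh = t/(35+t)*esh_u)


esh(114) = 114 / (35 + 114) * 500
= 114 / 149 * 500
= 382.6 microstrain

382.6


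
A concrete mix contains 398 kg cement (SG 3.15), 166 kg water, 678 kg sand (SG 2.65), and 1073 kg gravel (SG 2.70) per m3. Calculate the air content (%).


Vol cement = 398 / (3.15 * 1000) = 0.126349 m3
Vol water = 166 / 1000 = 0.166 m3
Vol sand = 678 / (2.65 * 1000) = 0.255849 m3
Vol gravel = 1073 / (2.70 * 1000) = 0.397407 m3
Total solid + water volume = 0.945606 m3
Air = (1 - 0.945606) * 100 = 5.44%

5.44


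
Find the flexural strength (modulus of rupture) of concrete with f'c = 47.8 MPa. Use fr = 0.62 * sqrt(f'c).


fr = 0.62 * sqrt(47.8)
= 4.287 MPa

4.287


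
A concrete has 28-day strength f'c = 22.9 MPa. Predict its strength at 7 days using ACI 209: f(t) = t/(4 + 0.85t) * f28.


f(7) = 7 / (4 + 0.85 * 7) * 22.9
= 7 / 9.95 * 22.9
= 16.11 MPa

16.11


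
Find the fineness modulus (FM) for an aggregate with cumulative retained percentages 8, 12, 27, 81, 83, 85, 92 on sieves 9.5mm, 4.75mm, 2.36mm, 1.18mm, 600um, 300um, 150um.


FM = sum(cumulative % retained) / 100
= 388 / 100
= 3.88

3.88


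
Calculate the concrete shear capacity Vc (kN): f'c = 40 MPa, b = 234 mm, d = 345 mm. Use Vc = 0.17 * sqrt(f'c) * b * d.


Vc = 0.17 * sqrt(40) * 234 * 345 / 1000
= 86.8 kN

86.8


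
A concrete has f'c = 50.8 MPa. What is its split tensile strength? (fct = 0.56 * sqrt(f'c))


fct = 0.56 * sqrt(50.8)
= 0.56 * 7.127
= 3.991 MPa

3.991


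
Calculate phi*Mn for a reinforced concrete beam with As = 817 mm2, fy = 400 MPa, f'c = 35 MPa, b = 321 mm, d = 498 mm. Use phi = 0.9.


a = As * fy / (0.85 * f'c * b)
= 817 * 400 / (0.85 * 35 * 321)
= 34.2208 mm
Mn = As * fy * (d - a/2) / 10^6
= 157.1547 kN-m
phi*Mn = 0.9 * 157.1547 = 141.44 kN-m

141.44


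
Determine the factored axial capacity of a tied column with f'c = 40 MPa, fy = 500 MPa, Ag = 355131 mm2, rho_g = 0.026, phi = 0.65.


Ast = rho * Ag = 0.026 * 355131 = 9233.406 mm2
phi*Pn = 0.65 * 0.80 * (0.85 * 40 * (355131 - 9233.406) + 500 * 9233.406) / 1000
= 8516.16 kN

8516.16


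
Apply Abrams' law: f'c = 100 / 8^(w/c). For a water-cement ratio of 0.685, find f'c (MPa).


f'c = 100 / 8^0.685
= 100 / 4.155
= 24.06 MPa

24.06


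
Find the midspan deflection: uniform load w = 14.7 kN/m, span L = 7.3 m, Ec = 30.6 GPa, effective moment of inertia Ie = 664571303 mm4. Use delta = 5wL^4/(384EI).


Convert: L = 7.3 m = 7300 mm, Ec = 30.6 GPa = 30600 MPa
delta = 5 * 14.7 * 7300^4 / (384 * 30600 * 664571303)
= 26.73 mm

26.73


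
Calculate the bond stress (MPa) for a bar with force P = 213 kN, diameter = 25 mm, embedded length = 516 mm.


u = P / (pi * db * ld)
= 213 * 1000 / (pi * 25 * 516)
= 5.256 MPa

5.256


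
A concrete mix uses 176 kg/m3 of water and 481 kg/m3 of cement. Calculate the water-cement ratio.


w/c = water / cement
w/c = 176 / 481 = 0.366

0.366


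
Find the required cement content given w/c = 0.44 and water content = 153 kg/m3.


Cement = water / (w/c)
= 153 / 0.44
= 347.7 kg/m3

347.7


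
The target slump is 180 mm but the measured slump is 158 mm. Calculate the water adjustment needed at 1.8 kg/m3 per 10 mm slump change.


Difference = 180 - 158 = 22 mm
Water adjustment = 22 * 1.8 / 10 = 4.0 kg/m3

4.0


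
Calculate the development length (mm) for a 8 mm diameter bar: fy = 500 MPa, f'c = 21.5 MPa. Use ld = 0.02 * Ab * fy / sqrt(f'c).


Ab = pi * 8^2 / 4 = 50.265 mm2
ld = 0.02 * 50.265 * 500 / sqrt(21.5)
= 108.4 mm

108.4


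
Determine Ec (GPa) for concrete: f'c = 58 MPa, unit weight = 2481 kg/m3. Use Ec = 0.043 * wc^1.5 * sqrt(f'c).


Ec = 0.043 * 2481^1.5 * sqrt(58) / 1000
= 40.47 GPa

40.47


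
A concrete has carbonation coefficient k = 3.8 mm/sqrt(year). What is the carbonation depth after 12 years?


depth = k * sqrt(t)
= 3.8 * sqrt(12)
= 13.16 mm

13.16


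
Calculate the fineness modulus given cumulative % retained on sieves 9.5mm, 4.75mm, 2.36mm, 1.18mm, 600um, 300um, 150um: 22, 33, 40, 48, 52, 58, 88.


FM = sum(cumulative % retained) / 100
= 341 / 100
= 3.41

3.41


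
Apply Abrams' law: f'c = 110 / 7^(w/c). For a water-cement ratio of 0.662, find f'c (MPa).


f'c = 110 / 7^0.662
= 110 / 3.626
= 30.33 MPa

30.33


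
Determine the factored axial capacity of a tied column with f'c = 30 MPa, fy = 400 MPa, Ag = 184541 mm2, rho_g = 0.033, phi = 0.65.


Ast = rho * Ag = 0.033 * 184541 = 6089.853 mm2
phi*Pn = 0.65 * 0.80 * (0.85 * 30 * (184541 - 6089.853) + 400 * 6089.853) / 1000
= 3632.95 kN

3632.95


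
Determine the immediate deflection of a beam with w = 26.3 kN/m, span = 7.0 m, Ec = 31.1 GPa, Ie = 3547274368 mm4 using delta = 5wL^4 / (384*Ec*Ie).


Convert: L = 7.0 m = 7000 mm, Ec = 31.1 GPa = 31100 MPa
delta = 5 * 26.3 * 7000^4 / (384 * 31100 * 3547274368)
= 7.45 mm

7.45


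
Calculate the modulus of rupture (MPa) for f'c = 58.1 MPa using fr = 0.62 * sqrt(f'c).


fr = 0.62 * sqrt(58.1)
= 4.726 MPa

4.726


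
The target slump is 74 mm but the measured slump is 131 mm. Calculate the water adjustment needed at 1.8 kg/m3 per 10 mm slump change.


Difference = 74 - 131 = -57 mm
Water adjustment = -57 * 1.8 / 10 = -10.3 kg/m3

-10.3


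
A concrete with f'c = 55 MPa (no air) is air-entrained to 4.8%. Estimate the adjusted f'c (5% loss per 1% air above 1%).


Strength loss = (4.8 - 1) * 5 = 19.0%
f'c = 55 * (1 - 19.0/100)
= 44.55 MPa

44.55


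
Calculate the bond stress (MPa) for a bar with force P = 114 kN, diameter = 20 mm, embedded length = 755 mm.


u = P / (pi * db * ld)
= 114 * 1000 / (pi * 20 * 755)
= 2.403 MPa

2.403


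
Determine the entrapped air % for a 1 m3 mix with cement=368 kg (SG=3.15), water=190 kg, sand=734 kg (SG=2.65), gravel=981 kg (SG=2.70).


Vol cement = 368 / (3.15 * 1000) = 0.116825 m3
Vol water = 190 / 1000 = 0.19 m3
Vol sand = 734 / (2.65 * 1000) = 0.276981 m3
Vol gravel = 981 / (2.70 * 1000) = 0.363333 m3
Total solid + water volume = 0.94714 m3
Air = (1 - 0.94714) * 100 = 5.29%

5.29


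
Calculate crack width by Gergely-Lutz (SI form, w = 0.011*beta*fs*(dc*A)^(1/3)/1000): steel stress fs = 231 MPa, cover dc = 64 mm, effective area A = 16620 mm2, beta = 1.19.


w = 0.011 * beta * fs * (dc * A)^(1/3) / 1000
= 0.011 * 1.19 * 231 * (64 * 16620)^(1/3) / 1000
= 0.309 mm

0.309


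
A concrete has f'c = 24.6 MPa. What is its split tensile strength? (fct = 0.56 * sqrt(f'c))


fct = 0.56 * sqrt(24.6)
= 0.56 * 4.96
= 2.778 MPa

2.778


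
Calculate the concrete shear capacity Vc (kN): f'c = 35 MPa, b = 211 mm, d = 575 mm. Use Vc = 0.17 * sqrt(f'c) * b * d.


Vc = 0.17 * sqrt(35) * 211 * 575 / 1000
= 122.02 kN

122.02


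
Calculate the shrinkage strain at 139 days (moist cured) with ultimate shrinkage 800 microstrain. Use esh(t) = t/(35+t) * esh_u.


esh(139) = 139 / (35 + 139) * 800
= 139 / 174 * 800
= 639.1 microstrain

639.1


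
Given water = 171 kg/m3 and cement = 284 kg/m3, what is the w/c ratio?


w/c = water / cement
w/c = 171 / 284 = 0.602

0.602


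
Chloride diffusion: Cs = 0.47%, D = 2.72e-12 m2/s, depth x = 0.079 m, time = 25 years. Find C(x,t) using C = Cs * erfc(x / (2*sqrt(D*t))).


t_seconds = 25 * 365.25 * 24 * 3600 = 788940000.0 s
arg = 0.079 / (2 * sqrt(2.72e-12 * 788940000.0))
= 0.8527
erfc(0.8527) = 0.2279
C = 0.47 * 0.2279 = 0.1071%

0.1071


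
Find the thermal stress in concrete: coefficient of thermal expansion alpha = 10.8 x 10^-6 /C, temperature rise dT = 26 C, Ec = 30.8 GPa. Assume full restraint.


sigma = alpha * dT * Ec
= 10.8e-6 * 26 * 30.8 * 1000
= 8.649 MPa

8.649


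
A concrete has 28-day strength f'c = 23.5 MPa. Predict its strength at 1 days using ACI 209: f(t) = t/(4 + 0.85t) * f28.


f(1) = 1 / (4 + 0.85 * 1) * 23.5
= 1 / 4.85 * 23.5
= 4.85 MPa

4.85


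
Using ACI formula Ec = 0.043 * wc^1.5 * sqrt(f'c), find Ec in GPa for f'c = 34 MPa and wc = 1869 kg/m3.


Ec = 0.043 * 1869^1.5 * sqrt(34) / 1000
= 20.26 GPa

20.26


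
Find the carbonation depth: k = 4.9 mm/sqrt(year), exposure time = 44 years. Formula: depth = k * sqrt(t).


depth = k * sqrt(t)
= 4.9 * sqrt(44)
= 32.5 mm

32.5


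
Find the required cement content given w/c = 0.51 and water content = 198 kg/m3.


Cement = water / (w/c)
= 198 / 0.51
= 388.2 kg/m3

388.2


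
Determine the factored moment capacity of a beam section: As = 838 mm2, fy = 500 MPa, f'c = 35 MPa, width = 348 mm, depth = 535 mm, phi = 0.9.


a = As * fy / (0.85 * f'c * b)
= 838 * 500 / (0.85 * 35 * 348)
= 40.4714 mm
Mn = As * fy * (d - a/2) / 10^6
= 215.6862 kN-m
phi*Mn = 0.9 * 215.6862 = 194.12 kN-m

194.12


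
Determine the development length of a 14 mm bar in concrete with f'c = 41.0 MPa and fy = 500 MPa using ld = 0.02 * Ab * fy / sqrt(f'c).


Ab = pi * 14^2 / 4 = 153.938 mm2
ld = 0.02 * 153.938 * 500 / sqrt(41.0)
= 240.4 mm

240.4


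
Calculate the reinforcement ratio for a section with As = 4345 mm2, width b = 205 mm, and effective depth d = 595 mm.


rho = As / (b * d)
= 4345 / (205 * 595)
= 0.0356

0.0356


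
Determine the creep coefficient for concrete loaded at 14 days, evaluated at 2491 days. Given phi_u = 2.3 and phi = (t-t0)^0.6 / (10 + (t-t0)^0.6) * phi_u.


dt = 2491 - 14 = 2477
phi = 2477^0.6 / (10 + 2477^0.6) * 2.3
= 2.106

2.106


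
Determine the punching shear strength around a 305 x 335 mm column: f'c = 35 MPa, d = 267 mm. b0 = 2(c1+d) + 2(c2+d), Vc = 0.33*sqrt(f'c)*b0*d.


b0 = 2*(305 + 267) + 2*(335 + 267) = 2348 mm
Vc = 0.33 * sqrt(35) * 2348 * 267 / 1000
= 1223.93 kN

1223.93


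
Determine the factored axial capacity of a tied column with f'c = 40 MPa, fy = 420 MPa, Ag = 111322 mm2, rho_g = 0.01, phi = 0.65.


Ast = rho * Ag = 0.01 * 111322 = 1113.22 mm2
phi*Pn = 0.65 * 0.80 * (0.85 * 40 * (111322 - 1113.22) + 420 * 1113.22) / 1000
= 2191.62 kN

2191.62


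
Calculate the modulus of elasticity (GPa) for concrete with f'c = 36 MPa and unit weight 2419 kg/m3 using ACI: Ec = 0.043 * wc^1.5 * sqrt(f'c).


Ec = 0.043 * 2419^1.5 * sqrt(36) / 1000
= 30.7 GPa

30.7


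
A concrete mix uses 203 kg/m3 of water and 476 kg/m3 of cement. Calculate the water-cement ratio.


w/c = water / cement
w/c = 203 / 476 = 0.426

0.426


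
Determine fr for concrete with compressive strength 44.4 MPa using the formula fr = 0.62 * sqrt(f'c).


fr = 0.62 * sqrt(44.4)
= 4.131 MPa

4.131


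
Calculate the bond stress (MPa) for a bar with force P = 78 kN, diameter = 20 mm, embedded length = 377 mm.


u = P / (pi * db * ld)
= 78 * 1000 / (pi * 20 * 377)
= 3.293 MPa

3.293


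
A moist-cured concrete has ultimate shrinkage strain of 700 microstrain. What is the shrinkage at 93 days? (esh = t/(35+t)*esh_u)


esh(93) = 93 / (35 + 93) * 700
= 93 / 128 * 700
= 508.6 microstrain

508.6


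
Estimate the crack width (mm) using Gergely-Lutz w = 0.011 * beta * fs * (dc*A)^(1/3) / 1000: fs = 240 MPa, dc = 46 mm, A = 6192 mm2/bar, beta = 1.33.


w = 0.011 * beta * fs * (dc * A)^(1/3) / 1000
= 0.011 * 1.33 * 240 * (46 * 6192)^(1/3) / 1000
= 0.231 mm

0.231


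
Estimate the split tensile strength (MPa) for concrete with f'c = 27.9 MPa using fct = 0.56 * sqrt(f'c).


fct = 0.56 * sqrt(27.9)
= 0.56 * 5.282
= 2.958 MPa

2.958


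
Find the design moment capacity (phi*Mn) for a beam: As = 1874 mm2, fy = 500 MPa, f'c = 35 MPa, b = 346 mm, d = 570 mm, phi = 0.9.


a = As * fy / (0.85 * f'c * b)
= 1874 * 500 / (0.85 * 35 * 346)
= 91.0283 mm
Mn = As * fy * (d - a/2) / 10^6
= 491.4432 kN-m
phi*Mn = 0.9 * 491.4432 = 442.3 kN-m

442.3


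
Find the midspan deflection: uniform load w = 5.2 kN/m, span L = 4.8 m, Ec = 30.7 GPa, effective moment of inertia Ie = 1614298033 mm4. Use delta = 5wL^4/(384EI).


Convert: L = 4.8 m = 4800 mm, Ec = 30.7 GPa = 30700 MPa
delta = 5 * 5.2 * 4800^4 / (384 * 30700 * 1614298033)
= 0.73 mm

0.73


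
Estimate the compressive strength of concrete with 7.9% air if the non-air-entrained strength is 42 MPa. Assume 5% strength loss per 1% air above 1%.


Strength loss = (7.9 - 1) * 5 = 34.5%
f'c = 42 * (1 - 34.5/100)
= 27.51 MPa

27.51


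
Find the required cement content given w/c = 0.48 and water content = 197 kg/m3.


Cement = water / (w/c)
= 197 / 0.48
= 410.4 kg/m3

410.4


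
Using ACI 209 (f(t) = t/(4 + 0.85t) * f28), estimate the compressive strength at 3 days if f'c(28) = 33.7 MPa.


f(3) = 3 / (4 + 0.85 * 3) * 33.7
= 3 / 6.55 * 33.7
= 15.44 MPa

15.44


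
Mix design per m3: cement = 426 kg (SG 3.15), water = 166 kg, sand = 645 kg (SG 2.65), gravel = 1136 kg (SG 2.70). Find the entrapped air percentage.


Vol cement = 426 / (3.15 * 1000) = 0.135238 m3
Vol water = 166 / 1000 = 0.166 m3
Vol sand = 645 / (2.65 * 1000) = 0.243396 m3
Vol gravel = 1136 / (2.70 * 1000) = 0.420741 m3
Total solid + water volume = 0.965375 m3
Air = (1 - 0.965375) * 100 = 3.46%

3.46


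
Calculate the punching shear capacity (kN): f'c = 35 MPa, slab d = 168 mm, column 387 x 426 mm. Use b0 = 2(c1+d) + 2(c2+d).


b0 = 2*(387 + 168) + 2*(426 + 168) = 2298 mm
Vc = 0.33 * sqrt(35) * 2298 * 168 / 1000
= 753.72 kN

753.72


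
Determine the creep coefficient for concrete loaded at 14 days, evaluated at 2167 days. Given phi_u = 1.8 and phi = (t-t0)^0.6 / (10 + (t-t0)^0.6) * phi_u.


dt = 2167 - 14 = 2153
phi = 2153^0.6 / (10 + 2153^0.6) * 1.8
= 1.636

1.636


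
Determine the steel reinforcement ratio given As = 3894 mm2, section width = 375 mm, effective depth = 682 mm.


rho = As / (b * d)
= 3894 / (375 * 682)
= 0.0152

0.0152


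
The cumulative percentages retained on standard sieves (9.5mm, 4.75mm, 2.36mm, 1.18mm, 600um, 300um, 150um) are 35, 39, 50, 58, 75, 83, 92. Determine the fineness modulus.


FM = sum(cumulative % retained) / 100
= 432 / 100
= 4.32

4.32


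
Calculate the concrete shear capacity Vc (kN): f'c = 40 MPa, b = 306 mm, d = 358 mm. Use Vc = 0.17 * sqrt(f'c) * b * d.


Vc = 0.17 * sqrt(40) * 306 * 358 / 1000
= 117.78 kN

117.78


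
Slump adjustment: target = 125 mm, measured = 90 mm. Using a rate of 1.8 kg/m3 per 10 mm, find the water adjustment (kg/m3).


Difference = 125 - 90 = 35 mm
Water adjustment = 35 * 1.8 / 10 = 6.3 kg/m3

6.3


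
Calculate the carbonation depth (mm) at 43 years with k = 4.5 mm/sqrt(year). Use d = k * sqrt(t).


depth = k * sqrt(t)
= 4.5 * sqrt(43)
= 29.51 mm

29.51


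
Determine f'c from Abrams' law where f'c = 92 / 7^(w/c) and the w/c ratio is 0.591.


f'c = 92 / 7^0.591
= 92 / 3.158
= 29.13 MPa

29.13


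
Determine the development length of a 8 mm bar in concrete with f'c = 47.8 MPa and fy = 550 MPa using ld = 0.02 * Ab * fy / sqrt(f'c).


Ab = pi * 8^2 / 4 = 50.265 mm2
ld = 0.02 * 50.265 * 550 / sqrt(47.8)
= 80.0 mm

80.0


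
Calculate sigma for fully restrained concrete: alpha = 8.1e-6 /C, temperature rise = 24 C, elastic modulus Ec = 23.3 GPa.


sigma = alpha * dT * Ec
= 8.1e-6 * 24 * 23.3 * 1000
= 4.53 MPa

4.53


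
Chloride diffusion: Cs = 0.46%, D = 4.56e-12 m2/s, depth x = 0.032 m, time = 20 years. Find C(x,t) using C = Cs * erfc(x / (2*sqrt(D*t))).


t_seconds = 20 * 365.25 * 24 * 3600 = 631152000.0 s
arg = 0.032 / (2 * sqrt(4.56e-12 * 631152000.0))
= 0.2982
erfc(0.2982) = 0.6732
C = 0.46 * 0.6732 = 0.3097%

0.3097


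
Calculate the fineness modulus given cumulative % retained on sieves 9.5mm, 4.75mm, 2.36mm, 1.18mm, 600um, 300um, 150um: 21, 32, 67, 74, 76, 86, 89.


FM = sum(cumulative % retained) / 100
= 445 / 100
= 4.45

4.45


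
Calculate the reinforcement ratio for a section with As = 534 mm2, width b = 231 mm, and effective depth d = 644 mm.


rho = As / (b * d)
= 534 / (231 * 644)
= 0.0036

0.0036


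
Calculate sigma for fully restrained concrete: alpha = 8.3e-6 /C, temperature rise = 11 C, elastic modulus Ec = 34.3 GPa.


sigma = alpha * dT * Ec
= 8.3e-6 * 11 * 34.3 * 1000
= 3.132 MPa

3.132


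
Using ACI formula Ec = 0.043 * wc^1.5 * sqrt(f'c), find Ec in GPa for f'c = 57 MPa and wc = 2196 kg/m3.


Ec = 0.043 * 2196^1.5 * sqrt(57) / 1000
= 33.41 GPa

33.41


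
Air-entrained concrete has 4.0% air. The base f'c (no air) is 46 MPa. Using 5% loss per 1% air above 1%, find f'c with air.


Strength loss = (4.0 - 1) * 5 = 15.0%
f'c = 46 * (1 - 15.0/100)
= 39.1 MPa

39.1


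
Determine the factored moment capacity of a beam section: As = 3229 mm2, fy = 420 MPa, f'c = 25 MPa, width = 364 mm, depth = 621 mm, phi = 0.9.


a = As * fy / (0.85 * f'c * b)
= 3229 * 420 / (0.85 * 25 * 364)
= 175.3303 mm
Mn = As * fy * (d - a/2) / 10^6
= 723.298 kN-m
phi*Mn = 0.9 * 723.298 = 650.97 kN-m

650.97


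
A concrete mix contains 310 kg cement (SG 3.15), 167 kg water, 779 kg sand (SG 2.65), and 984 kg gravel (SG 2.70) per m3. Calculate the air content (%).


Vol cement = 310 / (3.15 * 1000) = 0.098413 m3
Vol water = 167 / 1000 = 0.167 m3
Vol sand = 779 / (2.65 * 1000) = 0.293962 m3
Vol gravel = 984 / (2.70 * 1000) = 0.364444 m3
Total solid + water volume = 0.923819 m3
Air = (1 - 0.923819) * 100 = 7.62%

7.62


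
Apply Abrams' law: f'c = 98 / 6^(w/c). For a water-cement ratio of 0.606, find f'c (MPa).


f'c = 98 / 6^0.606
= 98 / 2.962
= 33.09 MPa

33.09


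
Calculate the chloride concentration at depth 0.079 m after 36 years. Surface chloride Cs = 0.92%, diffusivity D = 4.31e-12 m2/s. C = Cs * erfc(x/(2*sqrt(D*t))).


t_seconds = 36 * 365.25 * 24 * 3600 = 1136073600.0 s
arg = 0.079 / (2 * sqrt(4.31e-12 * 1136073600.0))
= 0.5645
erfc(0.5645) = 0.4247
C = 0.92 * 0.4247 = 0.3907%

0.3907


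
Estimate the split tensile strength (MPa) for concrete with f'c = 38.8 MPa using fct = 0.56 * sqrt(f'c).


fct = 0.56 * sqrt(38.8)
= 0.56 * 6.229
= 3.488 MPa

3.488


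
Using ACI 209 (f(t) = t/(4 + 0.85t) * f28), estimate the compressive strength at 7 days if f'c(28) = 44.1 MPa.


f(7) = 7 / (4 + 0.85 * 7) * 44.1
= 7 / 9.95 * 44.1
= 31.03 MPa

31.03


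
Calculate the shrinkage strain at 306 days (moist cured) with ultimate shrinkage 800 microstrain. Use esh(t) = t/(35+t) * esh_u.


esh(306) = 306 / (35 + 306) * 800
= 306 / 341 * 800
= 717.9 microstrain

717.9


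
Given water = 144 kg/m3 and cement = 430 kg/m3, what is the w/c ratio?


w/c = water / cement
w/c = 144 / 430 = 0.335

0.335


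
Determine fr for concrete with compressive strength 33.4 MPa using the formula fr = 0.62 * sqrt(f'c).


fr = 0.62 * sqrt(33.4)
= 3.583 MPa

3.583


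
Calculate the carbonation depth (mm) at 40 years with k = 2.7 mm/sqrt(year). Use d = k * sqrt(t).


depth = k * sqrt(t)
= 2.7 * sqrt(40)
= 17.08 mm

17.08


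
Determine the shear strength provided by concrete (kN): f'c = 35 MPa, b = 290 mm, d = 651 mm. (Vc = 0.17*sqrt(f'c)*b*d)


Vc = 0.17 * sqrt(35) * 290 * 651 / 1000
= 189.87 kN

189.87


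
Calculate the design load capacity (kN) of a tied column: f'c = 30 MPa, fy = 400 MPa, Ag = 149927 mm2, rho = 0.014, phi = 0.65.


Ast = rho * Ag = 0.014 * 149927 = 2098.978 mm2
phi*Pn = 0.65 * 0.80 * (0.85 * 30 * (149927 - 2098.978) + 400 * 2098.978) / 1000
= 2396.79 kN

2396.79


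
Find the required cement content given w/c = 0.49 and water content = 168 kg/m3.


Cement = water / (w/c)
= 168 / 0.49
= 342.9 kg/m3

342.9


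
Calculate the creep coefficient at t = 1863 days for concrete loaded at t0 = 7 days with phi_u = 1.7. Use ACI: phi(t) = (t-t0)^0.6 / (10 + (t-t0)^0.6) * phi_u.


dt = 1863 - 7 = 1856
phi = 1856^0.6 / (10 + 1856^0.6) * 1.7
= 1.532

1.532


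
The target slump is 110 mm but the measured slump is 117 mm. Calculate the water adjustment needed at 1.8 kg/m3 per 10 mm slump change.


Difference = 110 - 117 = -7 mm
Water adjustment = -7 * 1.8 / 10 = -1.3 kg/m3

-1.3


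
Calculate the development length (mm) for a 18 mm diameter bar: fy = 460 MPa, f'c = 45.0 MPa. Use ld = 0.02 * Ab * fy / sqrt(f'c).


Ab = pi * 18^2 / 4 = 254.469 mm2
ld = 0.02 * 254.469 * 460 / sqrt(45.0)
= 349.0 mm

349.0


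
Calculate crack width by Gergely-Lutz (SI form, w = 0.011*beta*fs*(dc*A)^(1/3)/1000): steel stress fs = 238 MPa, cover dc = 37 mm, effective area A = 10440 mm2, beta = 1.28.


w = 0.011 * beta * fs * (dc * A)^(1/3) / 1000
= 0.011 * 1.28 * 238 * (37 * 10440)^(1/3) / 1000
= 0.244 mm

0.244


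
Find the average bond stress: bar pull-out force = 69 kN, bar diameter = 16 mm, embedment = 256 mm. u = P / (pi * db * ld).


u = P / (pi * db * ld)
= 69 * 1000 / (pi * 16 * 256)
= 5.362 MPa

5.362


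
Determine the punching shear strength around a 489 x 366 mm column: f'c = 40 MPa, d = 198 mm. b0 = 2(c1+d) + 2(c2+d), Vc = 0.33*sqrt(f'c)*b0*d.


b0 = 2*(489 + 198) + 2*(366 + 198) = 2502 mm
Vc = 0.33 * sqrt(40) * 2502 * 198 / 1000
= 1033.94 kN

1033.94
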